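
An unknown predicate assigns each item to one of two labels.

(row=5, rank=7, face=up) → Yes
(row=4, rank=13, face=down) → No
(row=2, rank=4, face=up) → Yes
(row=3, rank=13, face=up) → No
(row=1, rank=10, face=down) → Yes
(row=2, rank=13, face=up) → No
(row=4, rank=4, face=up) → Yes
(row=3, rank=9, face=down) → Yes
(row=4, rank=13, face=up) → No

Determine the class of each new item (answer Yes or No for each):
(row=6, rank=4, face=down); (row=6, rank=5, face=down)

Yes, Yes

All 'Yes' examples share one property — rank ≤ 10 — and every 'No' example lacks it.
(row=6, rank=4, face=down): Yes (rank = 4). (row=6, rank=5, face=down): Yes (rank = 5).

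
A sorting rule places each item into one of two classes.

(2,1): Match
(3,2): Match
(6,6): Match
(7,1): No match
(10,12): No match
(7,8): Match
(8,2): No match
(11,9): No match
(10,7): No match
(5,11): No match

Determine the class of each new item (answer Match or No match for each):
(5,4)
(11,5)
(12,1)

Match, No match, No match

Rule: |first − second| ≤ 1. This holds for each 'Match' example and fails for each 'No match' one.
(5,4): Match (|5−4| = 1). (11,5): No match (|11−5| = 6). (12,1): No match (|12−1| = 11).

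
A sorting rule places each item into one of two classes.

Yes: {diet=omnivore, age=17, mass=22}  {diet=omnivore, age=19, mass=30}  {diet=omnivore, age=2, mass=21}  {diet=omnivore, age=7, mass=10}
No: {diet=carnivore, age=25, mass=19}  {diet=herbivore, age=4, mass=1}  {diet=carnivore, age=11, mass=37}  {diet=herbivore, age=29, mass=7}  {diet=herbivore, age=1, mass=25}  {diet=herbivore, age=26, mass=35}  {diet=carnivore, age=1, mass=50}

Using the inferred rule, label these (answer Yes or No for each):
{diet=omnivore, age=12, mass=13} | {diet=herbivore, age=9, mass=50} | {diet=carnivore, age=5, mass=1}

Yes, No, No

The common property of the 'Yes' items is: diet is omnivore. No 'No' item has it.
{diet=omnivore, age=12, mass=13} — diet is omnivore, hence Yes. {diet=herbivore, age=9, mass=50} — diet is herbivore, hence No. {diet=carnivore, age=5, mass=1} — diet is carnivore, hence No.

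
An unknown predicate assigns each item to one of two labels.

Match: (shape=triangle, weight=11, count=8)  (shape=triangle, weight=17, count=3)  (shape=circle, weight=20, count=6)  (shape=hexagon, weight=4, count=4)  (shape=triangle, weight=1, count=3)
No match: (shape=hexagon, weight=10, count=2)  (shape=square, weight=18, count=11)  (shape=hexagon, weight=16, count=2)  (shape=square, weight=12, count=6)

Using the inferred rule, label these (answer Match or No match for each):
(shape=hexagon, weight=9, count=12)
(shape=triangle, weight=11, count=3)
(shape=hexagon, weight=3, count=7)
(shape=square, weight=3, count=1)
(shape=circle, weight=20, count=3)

'Match' ⟺ shape is not square AND count ≥ 3.
Match: (shape=hexagon, weight=9, count=12), since shape is hexagon, count = 12. Match: (shape=triangle, weight=11, count=3), since shape is triangle, count = 3. Match: (shape=hexagon, weight=3, count=7), since shape is hexagon, count = 7. No match: (shape=square, weight=3, count=1), since shape is square, count = 1. Match: (shape=circle, weight=20, count=3), since shape is circle, count = 3.

Match, Match, Match, No match, Match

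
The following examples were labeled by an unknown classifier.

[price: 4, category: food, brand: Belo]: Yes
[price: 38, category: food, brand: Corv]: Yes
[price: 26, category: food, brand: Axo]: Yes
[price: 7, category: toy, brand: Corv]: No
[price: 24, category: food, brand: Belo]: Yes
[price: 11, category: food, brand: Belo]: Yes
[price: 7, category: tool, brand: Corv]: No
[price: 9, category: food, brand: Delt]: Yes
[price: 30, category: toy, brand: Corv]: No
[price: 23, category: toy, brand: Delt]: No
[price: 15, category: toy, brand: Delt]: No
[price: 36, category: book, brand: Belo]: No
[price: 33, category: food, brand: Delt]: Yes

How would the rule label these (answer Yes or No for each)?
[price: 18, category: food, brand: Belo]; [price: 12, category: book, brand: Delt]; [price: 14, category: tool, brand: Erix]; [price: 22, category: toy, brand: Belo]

All 'Yes' examples share one property — category is food — and every 'No' example lacks it.

Yes, No, No, No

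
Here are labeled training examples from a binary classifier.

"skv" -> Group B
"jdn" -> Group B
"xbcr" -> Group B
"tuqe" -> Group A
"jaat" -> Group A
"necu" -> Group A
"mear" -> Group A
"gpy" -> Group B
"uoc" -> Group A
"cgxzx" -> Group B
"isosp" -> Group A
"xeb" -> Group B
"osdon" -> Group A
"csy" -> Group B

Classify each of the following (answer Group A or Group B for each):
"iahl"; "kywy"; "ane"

'Group A' ⟺ has ≥ 2 vowels.
Group A: "iahl", since 2 vowels.
Group B: "kywy", since 0 vowels.
Group A: "ane", since 2 vowels.

Group A, Group B, Group A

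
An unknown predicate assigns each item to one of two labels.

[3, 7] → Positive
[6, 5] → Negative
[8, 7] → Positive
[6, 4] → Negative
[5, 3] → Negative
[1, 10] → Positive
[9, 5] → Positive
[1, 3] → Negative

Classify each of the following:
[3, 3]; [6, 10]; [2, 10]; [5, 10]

A rule that fits every label: max ≥ 7 — true of each 'Positive' example, false of each 'Negative' one.
[3, 3]: Negative (max 3).
[6, 10]: Positive (max 10).
[2, 10]: Positive (max 10).
[5, 10]: Positive (max 10).

Negative, Positive, Positive, Positive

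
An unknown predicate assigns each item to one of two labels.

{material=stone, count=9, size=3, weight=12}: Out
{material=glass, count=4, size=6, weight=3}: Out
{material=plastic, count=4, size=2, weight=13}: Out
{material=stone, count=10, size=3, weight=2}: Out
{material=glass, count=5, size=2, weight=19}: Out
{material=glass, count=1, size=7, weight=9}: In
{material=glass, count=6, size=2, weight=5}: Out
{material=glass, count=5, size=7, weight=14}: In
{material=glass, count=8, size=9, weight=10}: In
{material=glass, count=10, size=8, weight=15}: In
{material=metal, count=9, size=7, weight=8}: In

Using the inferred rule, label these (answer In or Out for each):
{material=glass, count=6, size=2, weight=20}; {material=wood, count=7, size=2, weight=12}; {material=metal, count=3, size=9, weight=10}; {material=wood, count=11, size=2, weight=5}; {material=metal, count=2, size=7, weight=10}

One predicate separates the groups cleanly: size ≥ 7.

Out, Out, In, Out, In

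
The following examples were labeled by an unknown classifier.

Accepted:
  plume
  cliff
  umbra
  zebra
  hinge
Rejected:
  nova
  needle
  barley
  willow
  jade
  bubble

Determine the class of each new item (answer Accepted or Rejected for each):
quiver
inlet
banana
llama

The simplest hypothesis consistent with all the labels is: odd length.
Rejected: quiver, since length 6.
Accepted: inlet, since length 5.
Rejected: banana, since length 6.
Accepted: llama, since length 5.

Rejected, Accepted, Rejected, Accepted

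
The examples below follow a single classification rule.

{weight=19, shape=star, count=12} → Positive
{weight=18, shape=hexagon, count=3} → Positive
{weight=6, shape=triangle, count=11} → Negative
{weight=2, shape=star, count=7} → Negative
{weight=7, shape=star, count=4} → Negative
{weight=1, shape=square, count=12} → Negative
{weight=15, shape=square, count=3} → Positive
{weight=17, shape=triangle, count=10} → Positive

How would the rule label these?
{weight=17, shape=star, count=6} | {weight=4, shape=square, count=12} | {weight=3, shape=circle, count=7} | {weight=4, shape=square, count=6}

The distinguishing property — weight ≥ 15 — holds for all the 'Positive' cases and none of the 'Negative' cases.
{weight=17, shape=star, count=6}: weight = 17 — passes, so Positive. {weight=4, shape=square, count=12}: weight = 4 — does not pass, so Negative. {weight=3, shape=circle, count=7}: weight = 3 — does not pass, so Negative. {weight=4, shape=square, count=6}: weight = 4 — does not pass, so Negative.

Positive, Negative, Negative, Negative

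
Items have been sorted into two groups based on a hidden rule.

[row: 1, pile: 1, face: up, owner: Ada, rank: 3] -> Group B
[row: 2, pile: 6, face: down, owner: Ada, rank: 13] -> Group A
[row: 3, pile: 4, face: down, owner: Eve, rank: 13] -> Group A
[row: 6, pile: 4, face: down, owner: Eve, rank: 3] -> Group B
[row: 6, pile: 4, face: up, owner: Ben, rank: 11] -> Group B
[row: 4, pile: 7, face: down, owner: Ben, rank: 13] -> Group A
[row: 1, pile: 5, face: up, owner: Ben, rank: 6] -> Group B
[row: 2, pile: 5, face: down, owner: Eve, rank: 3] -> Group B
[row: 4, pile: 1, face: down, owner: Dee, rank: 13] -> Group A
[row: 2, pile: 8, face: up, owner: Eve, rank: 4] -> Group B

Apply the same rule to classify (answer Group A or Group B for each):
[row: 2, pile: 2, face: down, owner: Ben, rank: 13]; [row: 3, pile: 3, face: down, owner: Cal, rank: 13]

The pattern is that an item is 'Group A' exactly when: rank = 13.
[row: 2, pile: 2, face: down, owner: Ben, rank: 13]: rank = 13 — matches, so Group A.
[row: 3, pile: 3, face: down, owner: Cal, rank: 13]: rank = 13 — matches, so Group A.

Group A, Group A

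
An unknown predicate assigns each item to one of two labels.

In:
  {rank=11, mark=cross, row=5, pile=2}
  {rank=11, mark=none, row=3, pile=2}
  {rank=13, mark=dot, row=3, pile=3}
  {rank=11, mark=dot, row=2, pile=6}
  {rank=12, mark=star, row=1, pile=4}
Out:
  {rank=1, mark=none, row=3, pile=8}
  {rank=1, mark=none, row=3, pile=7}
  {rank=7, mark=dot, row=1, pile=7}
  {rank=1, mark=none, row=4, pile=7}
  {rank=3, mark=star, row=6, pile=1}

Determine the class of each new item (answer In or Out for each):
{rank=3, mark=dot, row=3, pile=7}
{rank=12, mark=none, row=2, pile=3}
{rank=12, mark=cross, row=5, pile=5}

A rule that fits every label: rank ≥ 11 — true of each 'In' example, false of each 'Out' one.
{rank=3, mark=dot, row=3, pile=7}: rank = 3 — doesn't qualify, so Out. {rank=12, mark=none, row=2, pile=3}: rank = 12 — qualifies, so In. {rank=12, mark=cross, row=5, pile=5}: rank = 12 — qualifies, so In.

Out, In, In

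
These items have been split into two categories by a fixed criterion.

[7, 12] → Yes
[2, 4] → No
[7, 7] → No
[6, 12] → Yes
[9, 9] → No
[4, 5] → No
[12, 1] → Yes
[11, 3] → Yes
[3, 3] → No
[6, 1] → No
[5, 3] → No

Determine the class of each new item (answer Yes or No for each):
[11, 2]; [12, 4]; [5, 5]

Rule: max ≥ 11. This holds for each 'Yes' example and fails for each 'No' one.

Yes, Yes, No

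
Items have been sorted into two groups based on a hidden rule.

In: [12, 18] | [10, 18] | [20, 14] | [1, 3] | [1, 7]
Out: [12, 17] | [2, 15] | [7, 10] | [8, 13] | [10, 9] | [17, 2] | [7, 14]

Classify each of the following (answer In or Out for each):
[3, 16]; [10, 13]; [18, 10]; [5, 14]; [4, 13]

Looking at the examples, the only property every 'In' case has and every 'Out' case lacks is: sum is even.
[3, 16] → 3+16 = 19 → Out. [10, 13] → 10+13 = 23 → Out. [18, 10] → 18+10 = 28 → In. [5, 14] → 5+14 = 19 → Out. [4, 13] → 4+13 = 17 → Out.

Out, Out, In, Out, Out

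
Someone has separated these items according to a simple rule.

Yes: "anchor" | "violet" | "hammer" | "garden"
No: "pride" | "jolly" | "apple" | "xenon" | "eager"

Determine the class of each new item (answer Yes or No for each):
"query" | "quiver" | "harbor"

No, Yes, Yes

All 'Yes' examples share one property — even length — and every 'No' example lacks it.
"query": No (length 5).
"quiver": Yes (length 6).
"harbor": Yes (length 6).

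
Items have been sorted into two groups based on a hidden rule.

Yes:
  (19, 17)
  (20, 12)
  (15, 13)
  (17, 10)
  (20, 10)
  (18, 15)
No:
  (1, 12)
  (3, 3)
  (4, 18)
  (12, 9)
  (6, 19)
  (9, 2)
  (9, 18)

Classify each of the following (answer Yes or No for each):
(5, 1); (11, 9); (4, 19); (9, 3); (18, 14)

The rule appears to be: first ≥ 13.

No, No, No, No, Yes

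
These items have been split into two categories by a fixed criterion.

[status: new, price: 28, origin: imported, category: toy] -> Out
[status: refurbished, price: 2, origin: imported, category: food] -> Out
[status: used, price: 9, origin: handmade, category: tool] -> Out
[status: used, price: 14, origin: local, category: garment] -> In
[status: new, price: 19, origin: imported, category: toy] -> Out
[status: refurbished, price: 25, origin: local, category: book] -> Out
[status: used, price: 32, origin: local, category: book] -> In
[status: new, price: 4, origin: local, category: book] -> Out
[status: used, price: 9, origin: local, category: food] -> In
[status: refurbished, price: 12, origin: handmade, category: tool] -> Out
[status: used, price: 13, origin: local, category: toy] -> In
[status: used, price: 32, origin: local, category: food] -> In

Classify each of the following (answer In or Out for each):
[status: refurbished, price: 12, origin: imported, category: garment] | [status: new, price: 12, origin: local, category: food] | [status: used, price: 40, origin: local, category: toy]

The pattern is that an item is 'In' exactly when: origin is local AND status is used.

Out, Out, In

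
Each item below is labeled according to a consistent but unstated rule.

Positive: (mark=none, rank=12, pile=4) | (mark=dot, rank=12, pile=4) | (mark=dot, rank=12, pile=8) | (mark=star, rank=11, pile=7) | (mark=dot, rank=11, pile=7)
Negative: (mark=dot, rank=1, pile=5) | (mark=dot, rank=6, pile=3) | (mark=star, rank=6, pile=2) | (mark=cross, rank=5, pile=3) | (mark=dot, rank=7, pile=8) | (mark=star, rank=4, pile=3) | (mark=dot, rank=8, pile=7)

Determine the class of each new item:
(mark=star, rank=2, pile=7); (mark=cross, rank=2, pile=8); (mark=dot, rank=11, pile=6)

Negative, Negative, Positive

A rule that fits every label: rank ≥ 11 — true of each 'Positive' example, false of each 'Negative' one.
(mark=star, rank=2, pile=7) — rank = 2, hence Negative. (mark=cross, rank=2, pile=8) — rank = 2, hence Negative. (mark=dot, rank=11, pile=6) — rank = 11, hence Positive.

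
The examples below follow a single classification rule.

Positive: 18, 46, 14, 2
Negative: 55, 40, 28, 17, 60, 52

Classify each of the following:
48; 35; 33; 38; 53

Checking candidate rules against both groups, what survives is: ≡ 2 (mod 4).
48: Negative (48 mod 4 = 0).
35: Negative (35 mod 4 = 3).
33: Negative (33 mod 4 = 1).
38: Positive (38 mod 4 = 2).
53: Negative (53 mod 4 = 1).

Negative, Negative, Negative, Positive, Negative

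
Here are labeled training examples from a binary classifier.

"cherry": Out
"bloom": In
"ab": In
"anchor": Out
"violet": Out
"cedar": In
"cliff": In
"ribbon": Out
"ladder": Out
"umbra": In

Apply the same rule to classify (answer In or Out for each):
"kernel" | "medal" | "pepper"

Out, In, Out

A rule that fits every label: length ≤ 5 — true of each 'In' example, false of each 'Out' one.
Out: "kernel", since length 6.
In: "medal", since length 5.
Out: "pepper", since length 6.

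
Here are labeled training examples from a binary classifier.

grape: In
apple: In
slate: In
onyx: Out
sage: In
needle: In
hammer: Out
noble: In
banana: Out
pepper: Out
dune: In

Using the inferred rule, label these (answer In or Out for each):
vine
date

In, In

Rule: ends with 'e'. This holds for each 'In' example and fails for each 'Out' one.
vine: In (ends with 'e').
date: In (ends with 'e').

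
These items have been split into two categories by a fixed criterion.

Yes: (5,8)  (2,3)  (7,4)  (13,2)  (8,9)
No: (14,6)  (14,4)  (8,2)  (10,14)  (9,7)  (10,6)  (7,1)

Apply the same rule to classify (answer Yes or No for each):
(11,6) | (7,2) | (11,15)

Yes, Yes, No

Looking at the examples, the only property every 'Yes' case has and every 'No' case lacks is: sum is odd.
(11,6): 11+6 = 17 — fits, so Yes. (7,2): 7+2 = 9 — fits, so Yes. (11,15): 11+15 = 26 — fails the rule, so No.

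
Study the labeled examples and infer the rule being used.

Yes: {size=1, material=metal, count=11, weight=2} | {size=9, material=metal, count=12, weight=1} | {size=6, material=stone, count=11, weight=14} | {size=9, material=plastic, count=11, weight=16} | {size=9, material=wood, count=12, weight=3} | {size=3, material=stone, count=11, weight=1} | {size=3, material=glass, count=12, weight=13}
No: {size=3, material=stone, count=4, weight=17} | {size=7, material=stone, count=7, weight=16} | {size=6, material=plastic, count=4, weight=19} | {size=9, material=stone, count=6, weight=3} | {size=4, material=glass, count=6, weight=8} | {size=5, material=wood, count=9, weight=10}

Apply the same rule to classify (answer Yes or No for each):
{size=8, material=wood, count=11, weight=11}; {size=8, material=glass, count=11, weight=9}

Yes, Yes

The rule appears to be: count ≥ 11.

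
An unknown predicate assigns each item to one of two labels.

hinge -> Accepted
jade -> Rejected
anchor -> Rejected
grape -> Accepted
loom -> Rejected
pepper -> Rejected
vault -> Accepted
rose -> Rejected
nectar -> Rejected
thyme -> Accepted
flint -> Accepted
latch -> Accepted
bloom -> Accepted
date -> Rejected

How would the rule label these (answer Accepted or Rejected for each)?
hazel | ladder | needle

Accepted, Rejected, Rejected

The simplest hypothesis consistent with all the labels is: odd length.
hazel → length 5 → Accepted. ladder → length 6 → Rejected. needle → length 6 → Rejected.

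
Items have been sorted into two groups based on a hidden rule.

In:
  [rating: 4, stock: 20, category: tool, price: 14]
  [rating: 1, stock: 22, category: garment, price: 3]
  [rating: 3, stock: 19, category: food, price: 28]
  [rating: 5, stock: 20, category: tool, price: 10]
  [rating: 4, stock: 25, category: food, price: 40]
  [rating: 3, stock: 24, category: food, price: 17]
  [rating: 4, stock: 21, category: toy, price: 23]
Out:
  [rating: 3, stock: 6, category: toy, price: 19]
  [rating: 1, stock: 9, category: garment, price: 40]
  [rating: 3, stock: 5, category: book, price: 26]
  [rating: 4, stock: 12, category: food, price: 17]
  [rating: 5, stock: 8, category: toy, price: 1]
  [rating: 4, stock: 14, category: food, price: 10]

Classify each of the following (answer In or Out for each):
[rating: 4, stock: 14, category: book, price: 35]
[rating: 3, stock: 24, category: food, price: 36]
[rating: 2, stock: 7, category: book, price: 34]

Out, In, Out

The simplest hypothesis consistent with all the labels is: stock ≥ 19.
[rating: 4, stock: 14, category: book, price: 35]: Out (stock = 14). [rating: 3, stock: 24, category: food, price: 36]: In (stock = 24). [rating: 2, stock: 7, category: book, price: 34]: Out (stock = 7).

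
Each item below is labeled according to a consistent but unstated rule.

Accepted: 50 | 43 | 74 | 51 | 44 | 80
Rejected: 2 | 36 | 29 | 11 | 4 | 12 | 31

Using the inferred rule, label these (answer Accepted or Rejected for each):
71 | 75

'Accepted' ⟺ at least 43.
71: 71 ≥ 43 — qualifies, so Accepted.
75: 75 ≥ 43 — qualifies, so Accepted.

Accepted, Accepted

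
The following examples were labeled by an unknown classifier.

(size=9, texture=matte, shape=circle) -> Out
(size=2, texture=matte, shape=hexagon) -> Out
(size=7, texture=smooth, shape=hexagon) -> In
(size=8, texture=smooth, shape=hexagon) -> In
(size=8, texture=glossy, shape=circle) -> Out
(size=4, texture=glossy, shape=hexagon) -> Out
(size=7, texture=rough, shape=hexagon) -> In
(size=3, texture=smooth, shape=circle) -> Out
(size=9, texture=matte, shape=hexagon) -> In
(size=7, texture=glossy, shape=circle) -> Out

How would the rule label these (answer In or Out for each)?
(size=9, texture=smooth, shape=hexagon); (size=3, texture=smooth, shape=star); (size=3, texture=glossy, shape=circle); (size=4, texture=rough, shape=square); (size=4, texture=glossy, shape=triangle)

The distinguishing property — shape is hexagon AND size ≥ 7 — holds for all the 'In' cases and none of the 'Out' cases.

In, Out, Out, Out, Out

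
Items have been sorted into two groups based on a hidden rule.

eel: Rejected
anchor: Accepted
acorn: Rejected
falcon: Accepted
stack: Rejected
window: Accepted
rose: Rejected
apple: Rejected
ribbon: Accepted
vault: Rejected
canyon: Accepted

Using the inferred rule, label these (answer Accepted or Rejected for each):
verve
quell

Rejected, Rejected

'Accepted' ⟺ length 6.
Rejected: verve, since length 5. Rejected: quell, since length 5.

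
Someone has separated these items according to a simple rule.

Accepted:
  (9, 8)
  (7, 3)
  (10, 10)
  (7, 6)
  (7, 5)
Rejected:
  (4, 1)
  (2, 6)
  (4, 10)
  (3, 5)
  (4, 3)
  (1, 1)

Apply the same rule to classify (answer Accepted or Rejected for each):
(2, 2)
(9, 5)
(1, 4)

The common property of the 'Accepted' items is: first ≥ 5. No 'Rejected' item has it.
(2, 2): Rejected (first 2). (9, 5): Accepted (first 9). (1, 4): Rejected (first 1).

Rejected, Accepted, Rejected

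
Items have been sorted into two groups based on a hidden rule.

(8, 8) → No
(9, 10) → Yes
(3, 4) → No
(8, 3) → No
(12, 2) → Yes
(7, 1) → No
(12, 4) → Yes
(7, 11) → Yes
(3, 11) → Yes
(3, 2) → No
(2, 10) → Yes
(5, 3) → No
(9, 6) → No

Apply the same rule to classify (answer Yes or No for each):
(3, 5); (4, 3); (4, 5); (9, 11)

A rule that fits every label: max ≥ 10 — true of each 'Yes' example, false of each 'No' one.
(3, 5) → max 5 → No.
(4, 3) → max 4 → No.
(4, 5) → max 5 → No.
(9, 11) → max 11 → Yes.

No, No, No, Yes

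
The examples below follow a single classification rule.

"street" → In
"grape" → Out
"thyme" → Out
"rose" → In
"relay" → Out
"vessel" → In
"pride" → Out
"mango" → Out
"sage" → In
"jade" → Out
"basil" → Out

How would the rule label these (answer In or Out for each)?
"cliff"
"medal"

A rule that fits every label: even length AND contains 's' — true of each 'In' example, false of each 'Out' one.
"cliff" — length 5, no 's', hence Out.
"medal" — length 5, no 's', hence Out.

Out, Out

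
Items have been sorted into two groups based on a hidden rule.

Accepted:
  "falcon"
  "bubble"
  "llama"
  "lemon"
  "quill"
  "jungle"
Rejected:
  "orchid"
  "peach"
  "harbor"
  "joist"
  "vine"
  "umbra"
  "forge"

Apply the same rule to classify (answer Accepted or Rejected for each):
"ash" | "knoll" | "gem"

Rejected, Accepted, Rejected

Rule: contains 'l'. This holds for each 'Accepted' example and fails for each 'Rejected' one.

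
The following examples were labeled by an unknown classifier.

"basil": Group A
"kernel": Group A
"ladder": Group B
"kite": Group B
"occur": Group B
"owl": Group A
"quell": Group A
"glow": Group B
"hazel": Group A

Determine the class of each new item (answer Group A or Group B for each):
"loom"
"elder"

The simplest hypothesis consistent with all the labels is: ends with 'l'.
"loom": Group B (ends with 'm'). "elder": Group B (ends with 'r').

Group B, Group B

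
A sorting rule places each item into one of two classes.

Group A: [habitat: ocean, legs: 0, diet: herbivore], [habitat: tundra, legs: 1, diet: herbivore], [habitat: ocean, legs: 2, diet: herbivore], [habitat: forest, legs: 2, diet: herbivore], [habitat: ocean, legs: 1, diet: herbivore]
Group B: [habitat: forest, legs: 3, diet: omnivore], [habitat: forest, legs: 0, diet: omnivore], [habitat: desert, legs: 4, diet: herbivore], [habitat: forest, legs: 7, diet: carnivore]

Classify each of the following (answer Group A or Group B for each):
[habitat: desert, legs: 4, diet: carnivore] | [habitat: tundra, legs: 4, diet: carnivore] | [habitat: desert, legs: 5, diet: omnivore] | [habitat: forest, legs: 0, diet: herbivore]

Group B, Group B, Group B, Group A

The rule appears to be: diet is herbivore AND legs ≤ 2.
[habitat: desert, legs: 4, diet: carnivore] — diet is carnivore, legs = 4, hence Group B. [habitat: tundra, legs: 4, diet: carnivore] — diet is carnivore, legs = 4, hence Group B. [habitat: desert, legs: 5, diet: omnivore] — diet is omnivore, legs = 5, hence Group B. [habitat: forest, legs: 0, diet: herbivore] — diet is herbivore, legs = 0, hence Group A.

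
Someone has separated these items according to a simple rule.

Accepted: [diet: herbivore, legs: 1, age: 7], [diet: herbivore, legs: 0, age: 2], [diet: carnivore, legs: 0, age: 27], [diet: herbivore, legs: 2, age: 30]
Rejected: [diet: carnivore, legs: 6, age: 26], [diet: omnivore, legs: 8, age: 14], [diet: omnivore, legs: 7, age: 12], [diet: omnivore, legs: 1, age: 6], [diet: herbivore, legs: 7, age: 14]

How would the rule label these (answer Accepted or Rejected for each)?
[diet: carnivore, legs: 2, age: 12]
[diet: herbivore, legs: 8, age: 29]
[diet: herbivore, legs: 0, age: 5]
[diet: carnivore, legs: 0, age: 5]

The distinguishing property — age ≠ 6 AND legs ≤ 2 — holds for all the 'Accepted' cases and none of the 'Rejected' cases.
[diet: carnivore, legs: 2, age: 12]: age = 12, legs = 2 — matches, so Accepted.
[diet: herbivore, legs: 8, age: 29]: age = 29, legs = 8 — fails the rule, so Rejected.
[diet: herbivore, legs: 0, age: 5]: age = 5, legs = 0 — matches, so Accepted.
[diet: carnivore, legs: 0, age: 5]: age = 5, legs = 0 — matches, so Accepted.

Accepted, Rejected, Accepted, Accepted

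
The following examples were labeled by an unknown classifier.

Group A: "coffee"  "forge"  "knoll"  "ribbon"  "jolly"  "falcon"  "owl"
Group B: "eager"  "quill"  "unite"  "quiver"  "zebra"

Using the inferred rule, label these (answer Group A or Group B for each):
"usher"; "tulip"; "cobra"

Group B, Group B, Group A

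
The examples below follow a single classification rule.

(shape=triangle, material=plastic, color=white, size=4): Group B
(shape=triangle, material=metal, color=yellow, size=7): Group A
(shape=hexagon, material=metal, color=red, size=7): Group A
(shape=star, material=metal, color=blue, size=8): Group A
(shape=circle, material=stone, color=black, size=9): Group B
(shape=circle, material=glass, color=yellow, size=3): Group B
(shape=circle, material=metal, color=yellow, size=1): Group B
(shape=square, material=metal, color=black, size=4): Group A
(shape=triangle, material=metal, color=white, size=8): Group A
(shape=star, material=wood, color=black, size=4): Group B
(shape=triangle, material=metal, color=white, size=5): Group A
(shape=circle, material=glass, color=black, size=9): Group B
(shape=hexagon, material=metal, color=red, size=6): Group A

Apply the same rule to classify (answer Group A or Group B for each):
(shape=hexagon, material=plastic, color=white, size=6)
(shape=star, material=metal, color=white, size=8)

Every 'Group A' example satisfies: material is metal AND size ≥ 3. None of the 'Group B' examples do.
Group B: (shape=hexagon, material=plastic, color=white, size=6), since material is plastic, size = 6. Group A: (shape=star, material=metal, color=white, size=8), since material is metal, size = 8.

Group B, Group A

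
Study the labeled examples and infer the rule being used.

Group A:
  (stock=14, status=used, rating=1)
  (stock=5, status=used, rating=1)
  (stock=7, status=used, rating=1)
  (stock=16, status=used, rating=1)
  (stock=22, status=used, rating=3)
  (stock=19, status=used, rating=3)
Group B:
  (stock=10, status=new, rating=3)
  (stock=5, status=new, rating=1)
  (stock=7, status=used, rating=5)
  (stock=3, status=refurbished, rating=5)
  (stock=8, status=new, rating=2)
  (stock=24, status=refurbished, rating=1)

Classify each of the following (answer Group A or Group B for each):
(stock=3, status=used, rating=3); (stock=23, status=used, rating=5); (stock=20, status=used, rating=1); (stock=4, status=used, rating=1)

Group A, Group B, Group A, Group A

'Group A' ⟺ status is used AND rating ≤ 3.
Group A: (stock=3, status=used, rating=3), since status is used, rating = 3.
Group B: (stock=23, status=used, rating=5), since status is used, rating = 5.
Group A: (stock=20, status=used, rating=1), since status is used, rating = 1.
Group A: (stock=4, status=used, rating=1), since status is used, rating = 1.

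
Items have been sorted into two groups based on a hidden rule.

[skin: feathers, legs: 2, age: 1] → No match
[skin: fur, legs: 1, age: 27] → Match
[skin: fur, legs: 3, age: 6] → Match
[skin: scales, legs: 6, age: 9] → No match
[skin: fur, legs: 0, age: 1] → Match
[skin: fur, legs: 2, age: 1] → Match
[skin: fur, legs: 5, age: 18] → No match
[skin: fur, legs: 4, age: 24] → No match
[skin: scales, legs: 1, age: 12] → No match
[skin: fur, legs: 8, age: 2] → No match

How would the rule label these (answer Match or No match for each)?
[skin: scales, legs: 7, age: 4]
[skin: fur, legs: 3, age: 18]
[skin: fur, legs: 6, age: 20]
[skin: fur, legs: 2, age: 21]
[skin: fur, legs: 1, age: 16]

No match, Match, No match, Match, Match

Every 'Match' example satisfies: skin is fur AND legs ≤ 3. None of the 'No match' examples do.
[skin: scales, legs: 7, age: 4] — skin is scales, legs = 7, hence No match.
[skin: fur, legs: 3, age: 18] — skin is fur, legs = 3, hence Match.
[skin: fur, legs: 6, age: 20] — skin is fur, legs = 6, hence No match.
[skin: fur, legs: 2, age: 21] — skin is fur, legs = 2, hence Match.
[skin: fur, legs: 1, age: 16] — skin is fur, legs = 1, hence Match.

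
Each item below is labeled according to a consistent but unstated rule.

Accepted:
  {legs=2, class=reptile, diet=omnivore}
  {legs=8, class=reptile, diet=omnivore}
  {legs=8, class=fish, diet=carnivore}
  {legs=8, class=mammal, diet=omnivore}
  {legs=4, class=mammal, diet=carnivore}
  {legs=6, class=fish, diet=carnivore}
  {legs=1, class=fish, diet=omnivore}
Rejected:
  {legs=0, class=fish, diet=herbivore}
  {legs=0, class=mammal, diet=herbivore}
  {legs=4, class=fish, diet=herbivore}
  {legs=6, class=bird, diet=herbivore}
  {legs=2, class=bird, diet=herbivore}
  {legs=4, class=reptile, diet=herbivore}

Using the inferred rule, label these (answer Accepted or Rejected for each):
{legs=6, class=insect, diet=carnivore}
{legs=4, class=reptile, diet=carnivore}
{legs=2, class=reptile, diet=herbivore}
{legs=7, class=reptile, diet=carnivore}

Accepted, Accepted, Rejected, Accepted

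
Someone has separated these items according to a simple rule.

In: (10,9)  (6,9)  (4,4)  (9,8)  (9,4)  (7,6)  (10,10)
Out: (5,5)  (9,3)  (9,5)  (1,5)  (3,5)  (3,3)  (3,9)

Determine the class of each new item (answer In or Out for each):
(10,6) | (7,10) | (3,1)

The distinguishing property — product is even — holds for all the 'In' cases and none of the 'Out' cases.
(10,6) — 10·6 = 60, hence In. (7,10) — 7·10 = 70, hence In. (3,1) — 3·1 = 3, hence Out.

In, In, Out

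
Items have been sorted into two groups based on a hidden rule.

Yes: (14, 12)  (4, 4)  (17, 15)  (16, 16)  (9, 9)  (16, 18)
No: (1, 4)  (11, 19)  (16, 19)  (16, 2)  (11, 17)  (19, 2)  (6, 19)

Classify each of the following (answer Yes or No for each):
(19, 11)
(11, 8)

No, No

'Yes' ⟺ |first − second| ≤ 2.
(19, 11): |19−11| = 8 — does not satisfy this, so No. (11, 8): |11−8| = 3 — does not satisfy this, so No.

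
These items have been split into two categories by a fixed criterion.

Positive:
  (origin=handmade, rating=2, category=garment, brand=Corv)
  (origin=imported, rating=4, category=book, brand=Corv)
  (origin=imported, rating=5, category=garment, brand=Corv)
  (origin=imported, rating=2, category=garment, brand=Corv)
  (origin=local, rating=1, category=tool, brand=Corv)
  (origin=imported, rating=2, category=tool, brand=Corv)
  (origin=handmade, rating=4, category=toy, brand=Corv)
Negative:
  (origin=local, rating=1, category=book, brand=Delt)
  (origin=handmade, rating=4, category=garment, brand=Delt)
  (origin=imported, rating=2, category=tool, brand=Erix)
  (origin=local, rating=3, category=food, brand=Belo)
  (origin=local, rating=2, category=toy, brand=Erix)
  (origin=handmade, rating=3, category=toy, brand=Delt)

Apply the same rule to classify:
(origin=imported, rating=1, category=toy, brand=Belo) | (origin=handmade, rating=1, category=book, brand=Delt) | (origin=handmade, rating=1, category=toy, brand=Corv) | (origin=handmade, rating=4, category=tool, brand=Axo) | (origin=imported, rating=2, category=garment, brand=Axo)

The common property of the 'Positive' items is: brand is Corv. No 'Negative' item has it.
Negative: (origin=imported, rating=1, category=toy, brand=Belo), since brand is Belo.
Negative: (origin=handmade, rating=1, category=book, brand=Delt), since brand is Delt.
Positive: (origin=handmade, rating=1, category=toy, brand=Corv), since brand is Corv.
Negative: (origin=handmade, rating=4, category=tool, brand=Axo), since brand is Axo.
Negative: (origin=imported, rating=2, category=garment, brand=Axo), since brand is Axo.

Negative, Negative, Positive, Negative, Negative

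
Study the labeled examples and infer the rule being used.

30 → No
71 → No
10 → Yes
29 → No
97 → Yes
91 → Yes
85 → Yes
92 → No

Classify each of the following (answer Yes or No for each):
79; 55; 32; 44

Yes, Yes, No, No

Comparing the two groups points to one rule — ≡ 1 (mod 3).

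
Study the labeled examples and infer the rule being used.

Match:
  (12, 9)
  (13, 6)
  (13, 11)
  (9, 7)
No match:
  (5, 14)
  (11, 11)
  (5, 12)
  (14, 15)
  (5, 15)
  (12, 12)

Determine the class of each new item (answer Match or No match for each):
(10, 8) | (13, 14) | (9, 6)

Match, No match, Match

Checking candidate rules against both groups, what survives is: first > second.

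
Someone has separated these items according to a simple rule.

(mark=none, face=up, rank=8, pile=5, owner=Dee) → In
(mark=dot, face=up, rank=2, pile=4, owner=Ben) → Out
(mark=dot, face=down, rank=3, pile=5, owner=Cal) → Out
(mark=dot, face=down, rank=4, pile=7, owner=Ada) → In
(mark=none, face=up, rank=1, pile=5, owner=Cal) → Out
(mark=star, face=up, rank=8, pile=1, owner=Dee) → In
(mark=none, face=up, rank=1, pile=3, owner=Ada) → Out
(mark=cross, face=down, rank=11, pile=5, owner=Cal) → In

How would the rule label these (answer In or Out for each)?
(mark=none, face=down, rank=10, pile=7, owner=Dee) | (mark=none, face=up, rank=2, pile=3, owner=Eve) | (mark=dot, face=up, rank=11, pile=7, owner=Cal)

The pattern is that an item is 'In' exactly when: rank ≥ 4.
(mark=none, face=down, rank=10, pile=7, owner=Dee) → rank = 10 → In.
(mark=none, face=up, rank=2, pile=3, owner=Eve) → rank = 2 → Out.
(mark=dot, face=up, rank=11, pile=7, owner=Cal) → rank = 11 → In.

In, Out, In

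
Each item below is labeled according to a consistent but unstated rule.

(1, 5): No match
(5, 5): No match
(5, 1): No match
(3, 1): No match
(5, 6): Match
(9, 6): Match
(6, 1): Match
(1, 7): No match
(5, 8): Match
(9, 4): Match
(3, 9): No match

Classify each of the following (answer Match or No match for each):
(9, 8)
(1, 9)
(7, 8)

The distinguishing property — sum is odd — holds for all the 'Match' cases and none of the 'No match' cases.
(9, 8): Match (9+8 = 17).
(1, 9): No match (1+9 = 10).
(7, 8): Match (7+8 = 15).

Match, No match, Match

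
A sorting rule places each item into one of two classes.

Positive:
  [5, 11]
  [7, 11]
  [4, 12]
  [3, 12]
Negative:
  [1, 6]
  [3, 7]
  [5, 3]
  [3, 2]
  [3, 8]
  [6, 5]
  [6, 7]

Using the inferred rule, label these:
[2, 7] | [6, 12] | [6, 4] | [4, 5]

Negative, Positive, Negative, Negative

The rule appears to be: sum ≥ 15.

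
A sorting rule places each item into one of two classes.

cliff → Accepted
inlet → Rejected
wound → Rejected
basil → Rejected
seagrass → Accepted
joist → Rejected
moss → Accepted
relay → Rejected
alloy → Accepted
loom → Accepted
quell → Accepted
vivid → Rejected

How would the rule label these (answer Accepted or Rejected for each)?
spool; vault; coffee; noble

The rule appears to be: has a double letter.
spool — 'oo' doubled, hence Accepted. vault — no doubled letter, hence Rejected. coffee — 'ff' doubled, hence Accepted. noble — no doubled letter, hence Rejected.

Accepted, Rejected, Accepted, Rejected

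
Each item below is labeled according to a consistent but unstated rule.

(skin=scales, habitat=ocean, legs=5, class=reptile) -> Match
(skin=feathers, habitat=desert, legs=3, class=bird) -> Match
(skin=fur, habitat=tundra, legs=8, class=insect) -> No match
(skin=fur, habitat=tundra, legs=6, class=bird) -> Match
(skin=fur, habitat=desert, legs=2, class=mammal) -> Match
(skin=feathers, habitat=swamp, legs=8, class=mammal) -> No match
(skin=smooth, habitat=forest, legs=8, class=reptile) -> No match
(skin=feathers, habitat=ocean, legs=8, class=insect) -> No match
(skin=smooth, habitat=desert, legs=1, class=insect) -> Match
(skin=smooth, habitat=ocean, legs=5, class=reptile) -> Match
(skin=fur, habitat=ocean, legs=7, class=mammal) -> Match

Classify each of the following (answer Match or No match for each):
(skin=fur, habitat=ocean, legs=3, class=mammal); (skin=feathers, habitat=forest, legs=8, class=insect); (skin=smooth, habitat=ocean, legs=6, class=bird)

Match, No match, Match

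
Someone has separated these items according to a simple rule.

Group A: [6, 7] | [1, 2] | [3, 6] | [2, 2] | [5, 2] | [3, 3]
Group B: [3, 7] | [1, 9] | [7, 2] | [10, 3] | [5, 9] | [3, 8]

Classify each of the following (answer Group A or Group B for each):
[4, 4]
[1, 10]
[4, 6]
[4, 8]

Rule: |first − second| ≤ 3. This holds for each 'Group A' example and fails for each 'Group B' one.
[4, 4]: |4−4| = 0, qualifies → Group A. [1, 10]: |1−10| = 9, doesn't match → Group B. [4, 6]: |4−6| = 2, qualifies → Group A. [4, 8]: |4−8| = 4, doesn't match → Group B.

Group A, Group B, Group A, Group B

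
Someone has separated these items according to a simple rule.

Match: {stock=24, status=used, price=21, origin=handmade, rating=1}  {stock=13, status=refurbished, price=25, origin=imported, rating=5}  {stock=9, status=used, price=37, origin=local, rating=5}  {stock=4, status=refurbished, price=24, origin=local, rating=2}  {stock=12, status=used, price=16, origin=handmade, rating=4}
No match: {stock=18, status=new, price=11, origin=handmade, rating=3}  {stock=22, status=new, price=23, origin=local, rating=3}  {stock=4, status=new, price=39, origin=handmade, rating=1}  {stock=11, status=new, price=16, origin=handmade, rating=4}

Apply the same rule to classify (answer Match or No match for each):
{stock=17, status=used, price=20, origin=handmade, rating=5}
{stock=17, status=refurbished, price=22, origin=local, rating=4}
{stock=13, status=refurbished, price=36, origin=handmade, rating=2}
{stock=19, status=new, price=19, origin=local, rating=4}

Match, Match, Match, No match

'Match' ⟺ status is not new.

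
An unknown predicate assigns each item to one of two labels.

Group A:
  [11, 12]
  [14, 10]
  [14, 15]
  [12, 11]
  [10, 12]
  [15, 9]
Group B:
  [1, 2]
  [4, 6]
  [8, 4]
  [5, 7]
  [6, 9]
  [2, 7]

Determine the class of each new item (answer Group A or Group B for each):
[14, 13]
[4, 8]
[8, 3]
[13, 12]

Group A, Group B, Group B, Group A

Every 'Group A' example satisfies: sum ≥ 22. None of the 'Group B' examples do.
[14, 13]: 14+13 = 27, checks out → Group A.
[4, 8]: 4+8 = 12, fails this test → Group B.
[8, 3]: 8+3 = 11, fails this test → Group B.
[13, 12]: 13+12 = 25, checks out → Group A.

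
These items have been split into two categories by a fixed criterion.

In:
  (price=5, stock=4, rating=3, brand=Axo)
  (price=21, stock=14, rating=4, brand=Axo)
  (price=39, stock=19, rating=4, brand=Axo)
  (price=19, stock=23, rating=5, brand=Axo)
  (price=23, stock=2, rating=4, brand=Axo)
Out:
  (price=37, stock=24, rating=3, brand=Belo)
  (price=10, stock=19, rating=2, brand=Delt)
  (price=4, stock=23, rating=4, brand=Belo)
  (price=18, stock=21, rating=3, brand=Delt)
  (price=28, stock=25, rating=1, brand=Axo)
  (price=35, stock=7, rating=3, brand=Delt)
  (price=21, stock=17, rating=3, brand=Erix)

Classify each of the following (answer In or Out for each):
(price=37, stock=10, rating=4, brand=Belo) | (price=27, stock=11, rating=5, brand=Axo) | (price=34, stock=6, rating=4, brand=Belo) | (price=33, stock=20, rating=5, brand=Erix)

The rule appears to be: brand is Axo AND rating ≥ 2.
Out: (price=37, stock=10, rating=4, brand=Belo), since brand is Belo, rating = 4. In: (price=27, stock=11, rating=5, brand=Axo), since brand is Axo, rating = 5. Out: (price=34, stock=6, rating=4, brand=Belo), since brand is Belo, rating = 4. Out: (price=33, stock=20, rating=5, brand=Erix), since brand is Erix, rating = 5.

Out, In, Out, Out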